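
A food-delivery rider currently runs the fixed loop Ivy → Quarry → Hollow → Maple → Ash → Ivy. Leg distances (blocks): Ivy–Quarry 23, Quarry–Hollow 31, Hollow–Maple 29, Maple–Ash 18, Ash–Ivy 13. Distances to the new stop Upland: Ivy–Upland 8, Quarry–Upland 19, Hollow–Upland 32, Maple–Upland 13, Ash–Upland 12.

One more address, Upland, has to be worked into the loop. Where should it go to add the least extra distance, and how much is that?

+4 blocks — insert Upland between Ivy and Quarry.

Insertion cost between consecutive stops i–j is d(i,Upland) + d(Upland,j) − d(i,j):
  between Ivy and Quarry: 8 + 19 − 23 = 4
  between Quarry and Hollow: 19 + 32 − 31 = 20
  between Hollow and Maple: 32 + 13 − 29 = 16
  between Maple and Ash: 13 + 12 − 18 = 7
  between Ash and Ivy: 12 + 8 − 13 = 7
Cheapest insertion is between Ivy and Quarry, adding 4.
New total = 114 + 4 = 118.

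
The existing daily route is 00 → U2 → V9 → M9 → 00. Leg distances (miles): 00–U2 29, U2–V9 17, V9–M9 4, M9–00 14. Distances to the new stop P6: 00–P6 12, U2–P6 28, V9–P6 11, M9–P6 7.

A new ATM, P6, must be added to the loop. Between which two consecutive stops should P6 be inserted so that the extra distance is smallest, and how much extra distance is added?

Adding 5 miles by placing P6 on the M9–00 leg.

Insertion cost between consecutive stops i–j is d(i,P6) + d(P6,j) − d(i,j):
  between 00 and U2: 12 + 28 − 29 = 11
  between U2 and V9: 28 + 11 − 17 = 22
  between V9 and M9: 11 + 7 − 4 = 14
  between M9 and 00: 7 + 12 − 14 = 5
Cheapest insertion is between M9 and 00, adding 5.
New total = 64 + 5 = 69.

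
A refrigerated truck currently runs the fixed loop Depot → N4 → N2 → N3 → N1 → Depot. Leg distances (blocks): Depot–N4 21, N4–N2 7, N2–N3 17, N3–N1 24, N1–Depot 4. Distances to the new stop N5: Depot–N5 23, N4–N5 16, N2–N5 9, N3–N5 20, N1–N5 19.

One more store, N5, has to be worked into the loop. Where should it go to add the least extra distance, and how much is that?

Insertion cost between consecutive stops i–j is d(i,N5) + d(N5,j) − d(i,j):
  between Depot and N4: 23 + 16 − 21 = 18
  between N4 and N2: 16 + 9 − 7 = 18
  between N2 and N3: 9 + 20 − 17 = 12
  between N3 and N1: 20 + 19 − 24 = 15
  between N1 and Depot: 19 + 23 − 4 = 38
Cheapest insertion is between N2 and N3, adding 12.
New total = 73 + 12 = 85.

+12 blocks — insert N5 between N2 and N3.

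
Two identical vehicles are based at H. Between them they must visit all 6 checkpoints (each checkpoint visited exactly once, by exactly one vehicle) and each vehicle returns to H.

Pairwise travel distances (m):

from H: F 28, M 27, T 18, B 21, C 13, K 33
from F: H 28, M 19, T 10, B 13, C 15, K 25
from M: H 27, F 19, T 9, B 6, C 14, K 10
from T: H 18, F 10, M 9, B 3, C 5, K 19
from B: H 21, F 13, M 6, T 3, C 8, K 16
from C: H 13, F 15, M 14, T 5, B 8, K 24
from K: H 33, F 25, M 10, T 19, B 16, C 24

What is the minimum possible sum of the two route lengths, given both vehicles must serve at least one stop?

Check every non-empty split of the stops between the two vehicles; for each half take its own optimal tour:
  {F} + {M, T, B, C, K}: 56 + 70 = 126
  {M} + {F, T, B, C, K}: 54 + 90 = 144
  {F, M} + {T, B, C, K}: 74 + 70 = 144
  {T} + {F, M, B, C, K}: 36 + 90 = 126
  {F, T} + {M, B, C, K}: 56 + 70 = 126
  {M, T} + {F, B, C, K}: 54 + 90 = 144
  … (31 splits in total)
  {C} + {F, M, T, B, K}: 26 + 90 = 116  ← best
Best: vehicle 1 H → C → H = 26; vehicle 2 H → F → T → B → M → K → H = 90; combined 116.

116 m — the smallest possible combined total.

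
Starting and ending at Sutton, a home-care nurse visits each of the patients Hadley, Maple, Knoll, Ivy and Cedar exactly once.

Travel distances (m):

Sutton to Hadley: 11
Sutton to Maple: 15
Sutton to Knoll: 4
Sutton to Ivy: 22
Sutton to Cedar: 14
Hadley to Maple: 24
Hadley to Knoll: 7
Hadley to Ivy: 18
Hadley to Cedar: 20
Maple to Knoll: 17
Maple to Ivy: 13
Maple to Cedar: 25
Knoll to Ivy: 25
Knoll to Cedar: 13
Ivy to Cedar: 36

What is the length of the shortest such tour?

Minimum total distance: 80 m.

With 5 stops there are 5!/2 = 60 distinct round trips (a route and its reverse cost the same).
Sutton - Hadley - Maple - Knoll - Ivy - Cedar - Sutton: 11+24+17+25+36+14 = 127
Sutton - Hadley - Maple - Knoll - Cedar - Ivy - Sutton: 11+24+17+13+36+22 = 123
Sutton - Hadley - Maple - Ivy - Knoll - Cedar - Sutton: 11+24+13+25+13+14 = 100
Sutton - Hadley - Maple - Ivy - Cedar - Knoll - Sutton: 11+24+13+36+13+4 = 101
Sutton - Hadley - Maple - Cedar - Knoll - Ivy - Sutton: 11+24+25+13+25+22 = 120
Sutton - Hadley - Maple - Cedar - Ivy - Knoll - Sutton: 11+24+25+36+25+4 = 125
Sutton - Hadley - Knoll - Maple - Ivy - Cedar - Sutton: 11+7+17+13+36+14 = 98
Sutton - Hadley - Knoll - Maple - Cedar - Ivy - Sutton: 11+7+17+25+36+22 = 118
Sutton - Hadley - Knoll - Ivy - Maple - Cedar - Sutton: 11+7+25+13+25+14 = 95
Sutton - Hadley - Knoll - Ivy - Cedar - Maple - Sutton: 11+7+25+36+25+15 = 119
Sutton - Hadley - Knoll - Cedar - Maple - Ivy - Sutton: 11+7+13+25+13+22 = 91
Sutton - Hadley - Knoll - Cedar - Ivy - Maple - Sutton: 11+7+13+36+13+15 = 95
Sutton - Hadley - Ivy - Maple - Knoll - Cedar - Sutton: 11+18+13+17+13+14 = 86
Sutton - Hadley - Ivy - Maple - Cedar - Knoll - Sutton: 11+18+13+25+13+4 = 84
… (46 more)
Sutton - Maple - Ivy - Hadley - Knoll - Cedar - Sutton: 15+13+18+7+13+14 = 80  ← best
The minimum is 80.
One optimal route: Sutton → Maple → Ivy → Hadley → Knoll → Cedar → Sutton (or its reverse).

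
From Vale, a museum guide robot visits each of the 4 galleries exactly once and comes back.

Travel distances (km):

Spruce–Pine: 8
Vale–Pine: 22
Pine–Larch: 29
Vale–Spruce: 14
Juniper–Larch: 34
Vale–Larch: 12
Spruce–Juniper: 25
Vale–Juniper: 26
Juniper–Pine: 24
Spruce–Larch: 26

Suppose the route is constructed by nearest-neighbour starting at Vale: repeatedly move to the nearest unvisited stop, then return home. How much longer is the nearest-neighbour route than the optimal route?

Vale: Larch=12, Spruce=14, Pine=22, Juniper=26 ⇒ Larch
Larch: Spruce=26, Pine=29, Juniper=34 ⇒ Spruce
Spruce: Pine=8, Juniper=25 ⇒ Pine
Pine: Juniper=24 ⇒ Juniper
NN route Vale → Larch → Spruce → Pine → Juniper → Vale costs 96.
Optimal: Vale → Spruce → Pine → Juniper → Larch → Vale costs 92 (by enumerating all 12 distinct tours).
Excess = 96 − 92 = 4.

Excess over optimum: 4 km.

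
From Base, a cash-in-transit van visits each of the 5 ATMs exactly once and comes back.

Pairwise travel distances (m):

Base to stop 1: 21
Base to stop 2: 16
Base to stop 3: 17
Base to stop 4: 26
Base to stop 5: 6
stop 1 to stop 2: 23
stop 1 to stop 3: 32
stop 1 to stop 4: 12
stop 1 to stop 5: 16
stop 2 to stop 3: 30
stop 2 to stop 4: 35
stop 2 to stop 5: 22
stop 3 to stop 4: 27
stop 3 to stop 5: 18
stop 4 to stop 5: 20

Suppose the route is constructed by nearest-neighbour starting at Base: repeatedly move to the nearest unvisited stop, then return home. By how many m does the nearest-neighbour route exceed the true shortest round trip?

Excess over optimum: 5 m.

From Base: stop 5=6, stop 2=16, stop 3=17, stop 1=21, stop 4=26 → choose stop 5 (6).
From stop 5: stop 1=16, stop 3=18, stop 4=20, stop 2=22 → choose stop 1 (16).
From stop 1: stop 4=12, stop 2=23, stop 3=32 → choose stop 4 (12).
From stop 4: stop 3=27, stop 2=35 → choose stop 3 (27).
From stop 3: stop 2=30 → choose stop 2 (30).
NN route Base → stop 5 → stop 1 → stop 4 → stop 3 → stop 2 → Base costs 107.
Optimal: Base → stop 2 → stop 1 → stop 4 → stop 3 → stop 5 → Base costs 102 (by enumerating all 60 distinct tours).
Excess = 107 − 102 = 5.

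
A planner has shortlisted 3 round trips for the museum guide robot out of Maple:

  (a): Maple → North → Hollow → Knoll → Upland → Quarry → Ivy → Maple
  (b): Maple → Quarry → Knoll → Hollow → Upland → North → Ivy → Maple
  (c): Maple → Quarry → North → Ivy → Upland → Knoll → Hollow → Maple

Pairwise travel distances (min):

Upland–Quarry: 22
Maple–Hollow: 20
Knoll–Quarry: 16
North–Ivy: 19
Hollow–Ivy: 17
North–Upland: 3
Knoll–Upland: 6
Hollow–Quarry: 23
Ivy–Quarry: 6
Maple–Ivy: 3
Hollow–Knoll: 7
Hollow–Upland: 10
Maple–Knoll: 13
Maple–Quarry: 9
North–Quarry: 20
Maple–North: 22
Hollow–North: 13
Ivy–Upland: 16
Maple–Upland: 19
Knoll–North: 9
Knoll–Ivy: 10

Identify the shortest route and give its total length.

67 min — (b) is the shortest.

(a): 22 + 13 + 7 + 6 + 22 + 6 + 3 = 79
(b): 9 + 16 + 7 + 10 + 3 + 19 + 3 = 67
(c): 9 + 20 + 19 + 16 + 6 + 7 + 20 = 97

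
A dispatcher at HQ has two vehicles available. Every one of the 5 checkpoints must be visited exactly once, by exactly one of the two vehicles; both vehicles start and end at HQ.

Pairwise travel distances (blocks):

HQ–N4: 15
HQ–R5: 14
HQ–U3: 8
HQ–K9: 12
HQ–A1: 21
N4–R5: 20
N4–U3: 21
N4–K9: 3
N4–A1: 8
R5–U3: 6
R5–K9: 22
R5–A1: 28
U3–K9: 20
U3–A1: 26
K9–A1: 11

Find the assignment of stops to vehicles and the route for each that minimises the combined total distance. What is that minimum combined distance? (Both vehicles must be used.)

There are 2^4 − 1 = 15 ways to divide the 5 stops into two non-empty groups. For each, the best each vehicle can do is its own shortest tour through its group:
  {N4} + {R5, U3, K9, A1}: 30 + 65 = 95
  {R5} + {N4, U3, K9, A1}: 28 + 57 = 85
  {N4, R5} + {U3, K9, A1}: 49 + 57 = 106
  {U3} + {N4, R5, K9, A1}: 16 + 65 = 81
  {N4, U3} + {R5, K9, A1}: 44 + 65 = 109
  {R5, U3} + {N4, K9, A1}: 28 + 44 = 72
  … (15 splits in total)
Best: vehicle 1 HQ → R5 → U3 → HQ = 28; vehicle 2 HQ → K9 → N4 → A1 → HQ = 44; combined 72.

72 blocks — the smallest possible combined total.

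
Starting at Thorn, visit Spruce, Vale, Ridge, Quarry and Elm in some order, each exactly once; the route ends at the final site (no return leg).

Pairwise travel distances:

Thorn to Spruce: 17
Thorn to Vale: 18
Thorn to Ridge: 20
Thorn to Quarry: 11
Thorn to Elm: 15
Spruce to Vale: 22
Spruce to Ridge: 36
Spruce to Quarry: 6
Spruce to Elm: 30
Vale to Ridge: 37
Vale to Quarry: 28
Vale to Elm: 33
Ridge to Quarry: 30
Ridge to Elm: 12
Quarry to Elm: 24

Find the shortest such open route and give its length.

Minimum one-way distance = 82.

There are 5! = 120 possible orderings.
Thorn - Spruce - Vale - Ridge - Quarry - Elm: 17+22+37+30+24 = 130
Thorn - Spruce - Vale - Ridge - Elm - Quarry: 17+22+37+12+24 = 112
Thorn - Spruce - Vale - Quarry - Ridge - Elm: 17+22+28+30+12 = 109
Thorn - Spruce - Vale - Quarry - Elm - Ridge: 17+22+28+24+12 = 103
Thorn - Spruce - Vale - Elm - Ridge - Quarry: 17+22+33+12+30 = 114
Thorn - Spruce - Vale - Elm - Quarry - Ridge: 17+22+33+24+30 = 126
Thorn - Spruce - Ridge - Vale - Quarry - Elm: 17+36+37+28+24 = 142
Thorn - Spruce - Ridge - Vale - Elm - Quarry: 17+36+37+33+24 = 147
Thorn - Spruce - Ridge - Quarry - Vale - Elm: 17+36+30+28+33 = 144
Thorn - Spruce - Ridge - Quarry - Elm - Vale: 17+36+30+24+33 = 140
Thorn - Spruce - Ridge - Elm - Vale - Quarry: 17+36+12+33+28 = 126
Thorn - Spruce - Ridge - Elm - Quarry - Vale: 17+36+12+24+28 = 117
Thorn - Spruce - Quarry - Vale - Ridge - Elm: 17+6+28+37+12 = 100
Thorn - Spruce - Quarry - Vale - Elm - Ridge: 17+6+28+33+12 = 96
… (106 more)
Thorn - Vale - Spruce - Quarry - Elm - Ridge: 18+22+6+24+12 = 82  ← best
The minimum is 82.
One shortest path: Thorn → Vale → Spruce → Quarry → Elm → Ridge.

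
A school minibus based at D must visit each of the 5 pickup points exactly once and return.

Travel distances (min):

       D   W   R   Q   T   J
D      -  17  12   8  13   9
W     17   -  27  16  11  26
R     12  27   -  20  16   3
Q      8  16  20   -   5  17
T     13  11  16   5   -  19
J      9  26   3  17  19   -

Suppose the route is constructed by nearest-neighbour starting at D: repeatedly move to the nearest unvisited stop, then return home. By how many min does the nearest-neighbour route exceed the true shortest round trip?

2 min longer than the optimal tour.

From D: Q=8, J=9, R=12, T=13, W=17 → choose Q (8).
From Q: T=5, W=16, J=17, R=20 → choose T (5).
From T: W=11, R=16, J=19 → choose W (11).
From W: J=26, R=27 → choose J (26).
From J: R=3 → choose R (3).
NN route D → Q → T → W → J → R → D costs 65.
Optimal: D → Q → W → T → R → J → D costs 63 (by enumerating all 60 distinct tours).
Excess = 65 − 63 = 2.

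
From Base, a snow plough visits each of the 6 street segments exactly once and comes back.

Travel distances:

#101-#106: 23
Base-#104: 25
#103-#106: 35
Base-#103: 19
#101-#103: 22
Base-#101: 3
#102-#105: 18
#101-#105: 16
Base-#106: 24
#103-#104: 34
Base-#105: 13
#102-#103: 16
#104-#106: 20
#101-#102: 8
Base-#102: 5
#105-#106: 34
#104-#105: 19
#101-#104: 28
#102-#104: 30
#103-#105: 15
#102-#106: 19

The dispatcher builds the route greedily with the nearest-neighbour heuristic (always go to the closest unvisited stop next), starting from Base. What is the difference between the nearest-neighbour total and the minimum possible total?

Base: #101=3, #102=5, #105=13, #103=19, #106=24, #104=25 ⇒ #101
#101: #102=8, #105=16, #103=22, #106=23, #104=28 ⇒ #102
#102: #103=16, #105=18, #106=19, #104=30 ⇒ #103
#103: #105=15, #104=34, #106=35 ⇒ #105
#105: #104=19, #106=34 ⇒ #104
#104: #106=20 ⇒ #106
NN route Base → #101 → #102 → #103 → #105 → #104 → #106 → Base costs 105.
Optimal: Base → #101 → #106 → #104 → #105 → #103 → #102 → Base costs 101 (by enumerating all 360 distinct tours).
Excess = 105 − 101 = 4.

4 longer than the optimal tour.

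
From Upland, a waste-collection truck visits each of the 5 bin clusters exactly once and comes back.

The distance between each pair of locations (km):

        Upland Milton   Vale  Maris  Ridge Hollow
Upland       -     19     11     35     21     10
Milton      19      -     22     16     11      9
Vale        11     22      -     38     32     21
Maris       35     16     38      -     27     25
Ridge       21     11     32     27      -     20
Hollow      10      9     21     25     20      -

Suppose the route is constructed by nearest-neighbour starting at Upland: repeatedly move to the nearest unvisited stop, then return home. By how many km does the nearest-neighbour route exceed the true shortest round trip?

From Upland: Hollow=10, Vale=11, Milton=19, Ridge=21, Maris=35 → choose Hollow (10).
From Hollow: Milton=9, Ridge=20, Vale=21, Maris=25 → choose Milton (9).
From Milton: Ridge=11, Maris=16, Vale=22 → choose Ridge (11).
From Ridge: Maris=27, Vale=32 → choose Maris (27).
From Maris: Vale=38 → choose Vale (38).
NN route Upland → Hollow → Milton → Ridge → Maris → Vale → Upland costs 106.
Optimal: Upland → Vale → Ridge → Milton → Maris → Hollow → Upland costs 105 (by enumerating all 60 distinct tours).
Excess = 106 − 105 = 1.

1 km longer than the optimal tour.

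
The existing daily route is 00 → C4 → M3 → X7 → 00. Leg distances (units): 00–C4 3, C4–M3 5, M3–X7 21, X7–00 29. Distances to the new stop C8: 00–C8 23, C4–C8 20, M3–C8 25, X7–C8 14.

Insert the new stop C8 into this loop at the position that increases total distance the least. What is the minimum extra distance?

Insertion cost between consecutive stops i–j is d(i,C8) + d(C8,j) − d(i,j):
  between 00 and C4: 23 + 20 − 3 = 40
  between C4 and M3: 20 + 25 − 5 = 40
  between M3 and X7: 25 + 14 − 21 = 18
  between X7 and 00: 14 + 23 − 29 = 8
Cheapest insertion is between X7 and 00, adding 8.
New total = 58 + 8 = 66.

+8 — insert C8 between X7 and 00.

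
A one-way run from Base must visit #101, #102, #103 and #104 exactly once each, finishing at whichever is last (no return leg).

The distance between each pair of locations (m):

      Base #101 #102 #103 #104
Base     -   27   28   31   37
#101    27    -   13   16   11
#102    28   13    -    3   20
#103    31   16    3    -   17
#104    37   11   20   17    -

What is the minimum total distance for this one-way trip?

There are 4! = 24 possible orderings.
Base→#101→#102→#103→#104: 27+13+3+17 = 60
Base→#101→#102→#104→#103: 27+13+20+17 = 77
Base→#101→#103→#102→#104: 27+16+3+20 = 66
Base→#101→#103→#104→#102: 27+16+17+20 = 80
Base→#101→#104→#102→#103: 27+11+20+3 = 61
Base→#101→#104→#103→#102: 27+11+17+3 = 58
Base→#102→#101→#103→#104: 28+13+16+17 = 74
Base→#102→#101→#104→#103: 28+13+11+17 = 69
Base→#102→#103→#101→#104: 28+3+16+11 = 58
Base→#102→#103→#104→#101: 28+3+17+11 = 59
Base→#102→#104→#101→#103: 28+20+11+16 = 75
Base→#102→#104→#103→#101: 28+20+17+16 = 81
Base→#103→#101→#102→#104: 31+16+13+20 = 80
Base→#103→#101→#104→#102: 31+16+11+20 = 78
… (10 more)
The minimum is 58.
One shortest path: Base → #101 → #104 → #103 → #102.

Minimum one-way distance = 58 m.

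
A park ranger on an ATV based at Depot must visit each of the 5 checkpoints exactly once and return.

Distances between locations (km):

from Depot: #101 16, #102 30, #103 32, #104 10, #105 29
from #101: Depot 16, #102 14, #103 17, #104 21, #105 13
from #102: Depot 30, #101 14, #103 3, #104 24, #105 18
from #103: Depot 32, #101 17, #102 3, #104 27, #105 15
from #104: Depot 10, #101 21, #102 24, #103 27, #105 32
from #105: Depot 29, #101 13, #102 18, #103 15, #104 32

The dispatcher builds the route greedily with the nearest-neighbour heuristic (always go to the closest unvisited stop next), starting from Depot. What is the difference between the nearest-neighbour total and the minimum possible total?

Excess over optimum: 11 km.

Depot: #104=10, #101=16, #105=29, #102=30, #103=32 ⇒ #104
#104: #101=21, #102=24, #103=27, #105=32 ⇒ #101
#101: #105=13, #102=14, #103=17 ⇒ #105
#105: #103=15, #102=18 ⇒ #103
#103: #102=3 ⇒ #102
NN route Depot → #104 → #101 → #105 → #103 → #102 → Depot costs 92.
Optimal: Depot → #101 → #105 → #103 → #102 → #104 → Depot costs 81 (by enumerating all 60 distinct tours).
Excess = 92 − 81 = 11.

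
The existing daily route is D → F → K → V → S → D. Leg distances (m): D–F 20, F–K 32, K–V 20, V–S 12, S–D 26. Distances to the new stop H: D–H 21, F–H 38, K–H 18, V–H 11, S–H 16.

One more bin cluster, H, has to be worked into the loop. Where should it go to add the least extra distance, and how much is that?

Insertion cost between consecutive stops i–j is d(i,H) + d(H,j) − d(i,j):
  between D and F: 21 + 38 − 20 = 39
  between F and K: 38 + 18 − 32 = 24
  between K and V: 18 + 11 − 20 = 9
  between V and S: 11 + 16 − 12 = 15
  between S and D: 16 + 21 − 26 = 11
Cheapest insertion is between K and V, adding 9.
New total = 110 + 9 = 119.

+9 m — insert H between K and V.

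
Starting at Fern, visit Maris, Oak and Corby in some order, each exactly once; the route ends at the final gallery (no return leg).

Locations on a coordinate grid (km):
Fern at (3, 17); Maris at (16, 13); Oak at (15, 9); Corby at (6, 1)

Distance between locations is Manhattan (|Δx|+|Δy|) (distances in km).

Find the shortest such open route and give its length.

Shortest open route: 39 km.

There are 3! = 6 possible orderings.
Fern - Maris - Oak - Corby: 17+5+17 = 39
Fern - Maris - Corby - Oak: 17+22+17 = 56
Fern - Oak - Maris - Corby: 20+5+22 = 47
Fern - Oak - Corby - Maris: 20+17+22 = 59
Fern - Corby - Maris - Oak: 19+22+5 = 46
Fern - Corby - Oak - Maris: 19+17+5 = 41
The minimum is 39.
One shortest path: Fern → Maris → Oak → Corby.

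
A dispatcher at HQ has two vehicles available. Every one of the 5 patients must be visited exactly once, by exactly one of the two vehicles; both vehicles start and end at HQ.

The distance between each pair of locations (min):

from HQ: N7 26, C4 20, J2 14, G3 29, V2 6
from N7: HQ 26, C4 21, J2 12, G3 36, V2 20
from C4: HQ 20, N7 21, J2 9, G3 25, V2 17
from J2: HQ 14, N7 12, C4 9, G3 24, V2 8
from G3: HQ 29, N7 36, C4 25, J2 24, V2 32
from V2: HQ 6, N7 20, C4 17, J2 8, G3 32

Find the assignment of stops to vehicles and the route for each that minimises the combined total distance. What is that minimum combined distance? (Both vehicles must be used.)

113 min — the smallest possible combined total.

Try each way of splitting the stops between the two vehicles (each non-empty) and, for each split, find the best tour for each vehicle:
  {N7} + {C4, J2, G3, V2}: 52 + 77 = 129
  {C4} + {N7, J2, G3, V2}: 40 + 91 = 131
  {N7, C4} + {J2, G3, V2}: 67 + 67 = 134
  {J2} + {N7, C4, G3, V2}: 28 + 101 = 129
  {N7, J2} + {C4, G3, V2}: 52 + 77 = 129
  {C4, J2} + {N7, G3, V2}: 43 + 91 = 134
  … (15 splits in total)
  {N7, C4, J2, G3} + {V2}: 101 + 12 = 113  ← best
Best: vehicle 1 HQ → N7 → J2 → C4 → G3 → HQ = 101; vehicle 2 HQ → V2 → HQ = 12; combined 113.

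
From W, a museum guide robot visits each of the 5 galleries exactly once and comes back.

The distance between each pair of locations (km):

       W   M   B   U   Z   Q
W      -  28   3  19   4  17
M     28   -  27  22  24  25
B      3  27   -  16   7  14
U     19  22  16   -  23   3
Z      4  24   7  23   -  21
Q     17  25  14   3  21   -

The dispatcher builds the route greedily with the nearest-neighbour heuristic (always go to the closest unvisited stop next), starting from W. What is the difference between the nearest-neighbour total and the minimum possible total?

W: B=3, Z=4, Q=17, U=19, M=28 ⇒ B
B: Z=7, Q=14, U=16, M=27 ⇒ Z
Z: Q=21, U=23, M=24 ⇒ Q
Q: U=3, M=25 ⇒ U
U: M=22 ⇒ M
NN route W → B → Z → Q → U → M → W costs 84.
Optimal: W → B → Q → U → M → Z → W costs 70 (by enumerating all 60 distinct tours).
Excess = 84 − 70 = 14.

14 km longer than the optimal tour.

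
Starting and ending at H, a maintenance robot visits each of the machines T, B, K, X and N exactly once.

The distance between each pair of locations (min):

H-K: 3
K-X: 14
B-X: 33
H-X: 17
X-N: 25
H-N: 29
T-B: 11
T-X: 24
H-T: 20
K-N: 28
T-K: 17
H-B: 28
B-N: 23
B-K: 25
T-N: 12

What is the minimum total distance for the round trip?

With 5 stops there are 5!/2 = 60 distinct round trips (a route and its reverse cost the same).
H → T → B → K → X → N → H: 20+11+25+14+25+29 = 124
H → T → B → K → N → X → H: 20+11+25+28+25+17 = 126
H → T → B → X → K → N → H: 20+11+33+14+28+29 = 135
H → T → B → X → N → K → H: 20+11+33+25+28+3 = 120
H → T → B → N → K → X → H: 20+11+23+28+14+17 = 113
H → T → B → N → X → K → H: 20+11+23+25+14+3 = 96
H → T → K → B → X → N → H: 20+17+25+33+25+29 = 149
H → T → K → B → N → X → H: 20+17+25+23+25+17 = 127
H → T → K → X → B → N → H: 20+17+14+33+23+29 = 136
H → T → K → X → N → B → H: 20+17+14+25+23+28 = 127
H → T → K → N → B → X → H: 20+17+28+23+33+17 = 138
H → T → K → N → X → B → H: 20+17+28+25+33+28 = 151
H → T → X → B → K → N → H: 20+24+33+25+28+29 = 159
H → T → X → B → N → K → H: 20+24+33+23+28+3 = 131
… (46 more)
H → B → T → N → X → K → H: 28+11+12+25+14+3 = 93  ← best
The minimum is 93.
One optimal route: H → B → T → N → X → K → H (or its reverse).

Minimum total distance: 93 min.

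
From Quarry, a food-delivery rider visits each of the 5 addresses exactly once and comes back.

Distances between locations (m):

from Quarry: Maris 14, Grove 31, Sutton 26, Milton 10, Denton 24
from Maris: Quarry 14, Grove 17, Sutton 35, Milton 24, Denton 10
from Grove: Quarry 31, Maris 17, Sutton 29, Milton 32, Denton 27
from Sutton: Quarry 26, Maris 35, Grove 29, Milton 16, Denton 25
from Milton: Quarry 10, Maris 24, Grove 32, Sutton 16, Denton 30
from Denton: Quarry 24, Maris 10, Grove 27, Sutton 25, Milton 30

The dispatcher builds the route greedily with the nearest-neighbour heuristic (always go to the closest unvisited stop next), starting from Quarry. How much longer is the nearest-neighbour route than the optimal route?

Quarry: Milton=10, Maris=14, Denton=24, Sutton=26, Grove=31 ⇒ Milton
Milton: Sutton=16, Maris=24, Denton=30, Grove=32 ⇒ Sutton
Sutton: Denton=25, Grove=29, Maris=35 ⇒ Denton
Denton: Maris=10, Grove=27 ⇒ Maris
Maris: Grove=17 ⇒ Grove
NN route Quarry → Milton → Sutton → Denton → Maris → Grove → Quarry costs 109.
Optimal: Quarry → Maris → Denton → Grove → Sutton → Milton → Quarry costs 106 (by enumerating all 60 distinct tours).
Excess = 109 − 106 = 3.

Excess over optimum: 3 m.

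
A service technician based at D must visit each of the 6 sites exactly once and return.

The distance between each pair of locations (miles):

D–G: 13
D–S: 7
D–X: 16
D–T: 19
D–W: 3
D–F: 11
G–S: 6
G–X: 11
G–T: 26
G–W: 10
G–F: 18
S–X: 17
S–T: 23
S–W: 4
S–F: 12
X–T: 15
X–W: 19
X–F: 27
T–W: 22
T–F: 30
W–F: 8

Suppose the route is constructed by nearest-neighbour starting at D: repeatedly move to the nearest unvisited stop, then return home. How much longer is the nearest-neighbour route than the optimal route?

Excess over optimum: 6 miles.

D: W=3, S=7, F=11, G=13, X=16, T=19 ⇒ W
W: S=4, F=8, G=10, X=19, T=22 ⇒ S
S: G=6, F=12, X=17, T=23 ⇒ G
G: X=11, F=18, T=26 ⇒ X
X: T=15, F=27 ⇒ T
T: F=30 ⇒ F
NN route D → W → S → G → X → T → F → D costs 80.
Optimal: D → T → X → G → S → W → F → D costs 74 (by enumerating all 360 distinct tours).
Excess = 80 − 74 = 6.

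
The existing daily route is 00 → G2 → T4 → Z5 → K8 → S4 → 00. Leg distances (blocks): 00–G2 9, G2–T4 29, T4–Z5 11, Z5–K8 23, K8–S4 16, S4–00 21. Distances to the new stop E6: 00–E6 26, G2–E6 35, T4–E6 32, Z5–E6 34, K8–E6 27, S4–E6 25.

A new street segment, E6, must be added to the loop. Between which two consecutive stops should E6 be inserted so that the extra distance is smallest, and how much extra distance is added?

Insertion cost between consecutive stops i–j is d(i,E6) + d(E6,j) − d(i,j):
  between 00 and G2: 26 + 35 − 9 = 52
  between G2 and T4: 35 + 32 − 29 = 38
  between T4 and Z5: 32 + 34 − 11 = 55
  between Z5 and K8: 34 + 27 − 23 = 38
  between K8 and S4: 27 + 25 − 16 = 36
  between S4 and 00: 25 + 26 − 21 = 30
Cheapest insertion is between S4 and 00, adding 30.
New total = 109 + 30 = 139.

Adding 30 blocks by placing E6 on the S4–00 leg.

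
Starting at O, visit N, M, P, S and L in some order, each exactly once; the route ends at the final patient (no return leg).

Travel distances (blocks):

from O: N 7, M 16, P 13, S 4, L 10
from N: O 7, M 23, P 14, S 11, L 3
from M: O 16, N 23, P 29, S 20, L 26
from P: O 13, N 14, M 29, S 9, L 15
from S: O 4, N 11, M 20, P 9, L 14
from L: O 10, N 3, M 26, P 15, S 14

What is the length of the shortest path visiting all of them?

There are 5! = 120 possible orderings.
O→N→M→P→S→L: 7+23+29+9+14 = 82
O→N→M→P→L→S: 7+23+29+15+14 = 88
O→N→M→S→P→L: 7+23+20+9+15 = 74
O→N→M→S→L→P: 7+23+20+14+15 = 79
O→N→M→L→P→S: 7+23+26+15+9 = 80
O→N→M→L→S→P: 7+23+26+14+9 = 79
O→N→P→M→S→L: 7+14+29+20+14 = 84
O→N→P→M→L→S: 7+14+29+26+14 = 90
O→N→P→S→M→L: 7+14+9+20+26 = 76
O→N→P→S→L→M: 7+14+9+14+26 = 70
O→N→P→L→M→S: 7+14+15+26+20 = 82
O→N→P→L→S→M: 7+14+15+14+20 = 70
O→N→S→M→P→L: 7+11+20+29+15 = 82
O→N→S→M→L→P: 7+11+20+26+15 = 79
… (106 more)
O→N→L→P→S→M: 7+3+15+9+20 = 54  ← best
The minimum is 54.
One shortest path: O → N → L → P → S → M.

Minimum one-way distance = 54 blocks.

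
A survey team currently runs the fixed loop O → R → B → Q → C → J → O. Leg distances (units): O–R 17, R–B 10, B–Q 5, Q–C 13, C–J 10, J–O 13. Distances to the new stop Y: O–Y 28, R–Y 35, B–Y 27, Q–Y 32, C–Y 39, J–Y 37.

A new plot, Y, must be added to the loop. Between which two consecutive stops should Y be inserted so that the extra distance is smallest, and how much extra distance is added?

Minimum extra distance: 46, inserting Y between O and R.

Insertion cost between consecutive stops i–j is d(i,Y) + d(Y,j) − d(i,j):
  between O and R: 28 + 35 − 17 = 46
  between R and B: 35 + 27 − 10 = 52
  between B and Q: 27 + 32 − 5 = 54
  between Q and C: 32 + 39 − 13 = 58
  between C and J: 39 + 37 − 10 = 66
  between J and O: 37 + 28 − 13 = 52
Cheapest insertion is between O and R, adding 46.
New total = 68 + 46 = 114.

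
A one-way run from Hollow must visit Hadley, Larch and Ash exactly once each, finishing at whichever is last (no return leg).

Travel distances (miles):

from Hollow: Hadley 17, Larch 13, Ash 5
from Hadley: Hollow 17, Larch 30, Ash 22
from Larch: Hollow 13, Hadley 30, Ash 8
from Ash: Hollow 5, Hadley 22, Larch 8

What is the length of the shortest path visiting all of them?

Minimum one-way distance = 43 miles.

There are 3! = 6 possible orderings.
Hollow - Hadley - Larch - Ash: 17+30+8 = 55
Hollow - Hadley - Ash - Larch: 17+22+8 = 47
Hollow - Larch - Hadley - Ash: 13+30+22 = 65
Hollow - Larch - Ash - Hadley: 13+8+22 = 43
Hollow - Ash - Hadley - Larch: 5+22+30 = 57
Hollow - Ash - Larch - Hadley: 5+8+30 = 43
The minimum is 43.
One shortest path: Hollow → Larch → Ash → Hadley.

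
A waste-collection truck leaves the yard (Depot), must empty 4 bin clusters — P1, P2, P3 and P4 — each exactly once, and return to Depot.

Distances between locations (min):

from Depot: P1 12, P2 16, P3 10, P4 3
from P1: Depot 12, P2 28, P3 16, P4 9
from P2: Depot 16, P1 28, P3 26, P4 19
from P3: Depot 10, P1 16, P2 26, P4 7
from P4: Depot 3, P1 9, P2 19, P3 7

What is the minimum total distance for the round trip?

Minimum total distance: 70 min.

There are 12 distinct closed tours to check (reversals are equivalent).
Depot-P1-P2-P3-P4-Depot: 12+28+26+7+3 = 76
Depot-P1-P2-P4-P3-Depot: 12+28+19+7+10 = 76
Depot-P1-P3-P2-P4-Depot: 12+16+26+19+3 = 76
Depot-P1-P3-P4-P2-Depot: 12+16+7+19+16 = 70
Depot-P1-P4-P2-P3-Depot: 12+9+19+26+10 = 76
Depot-P1-P4-P3-P2-Depot: 12+9+7+26+16 = 70
Depot-P2-P1-P3-P4-Depot: 16+28+16+7+3 = 70
Depot-P2-P1-P4-P3-Depot: 16+28+9+7+10 = 70
Depot-P2-P3-P1-P4-Depot: 16+26+16+9+3 = 70
Depot-P2-P4-P1-P3-Depot: 16+19+9+16+10 = 70
Depot-P3-P1-P2-P4-Depot: 10+16+28+19+3 = 76
Depot-P3-P2-P1-P4-Depot: 10+26+28+9+3 = 76
The minimum is 70.
One optimal route: Depot → P1 → P3 → P4 → P2 → Depot (or its reverse).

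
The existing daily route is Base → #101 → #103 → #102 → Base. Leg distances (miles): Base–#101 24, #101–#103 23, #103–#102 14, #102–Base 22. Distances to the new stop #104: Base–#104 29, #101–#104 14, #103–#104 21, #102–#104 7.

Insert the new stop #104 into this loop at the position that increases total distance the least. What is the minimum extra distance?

Insertion cost between consecutive stops i–j is d(i,#104) + d(#104,j) − d(i,j):
  between Base and #101: 29 + 14 − 24 = 19
  between #101 and #103: 14 + 21 − 23 = 12
  between #103 and #102: 21 + 7 − 14 = 14
  between #102 and Base: 7 + 29 − 22 = 14
Cheapest insertion is between #101 and #103, adding 12.
New total = 83 + 12 = 95.

+12 miles — insert #104 between #101 and #103.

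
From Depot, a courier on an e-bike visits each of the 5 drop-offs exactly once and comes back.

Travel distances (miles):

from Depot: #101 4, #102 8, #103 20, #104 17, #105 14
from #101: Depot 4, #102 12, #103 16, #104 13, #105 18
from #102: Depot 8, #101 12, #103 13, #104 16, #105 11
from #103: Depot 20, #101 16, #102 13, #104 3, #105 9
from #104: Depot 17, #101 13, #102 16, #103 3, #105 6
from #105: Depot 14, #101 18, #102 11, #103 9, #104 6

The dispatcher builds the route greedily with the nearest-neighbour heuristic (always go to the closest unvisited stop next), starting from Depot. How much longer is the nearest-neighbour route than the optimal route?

From Depot: #101=4, #102=8, #105=14, #104=17, #103=20 → choose #101 (4).
From #101: #102=12, #104=13, #103=16, #105=18 → choose #102 (12).
From #102: #105=11, #103=13, #104=16 → choose #105 (11).
From #105: #104=6, #103=9 → choose #104 (6).
From #104: #103=3 → choose #103 (3).
NN route Depot → #101 → #102 → #105 → #104 → #103 → Depot costs 56.
Optimal: Depot → #101 → #103 → #104 → #105 → #102 → Depot costs 48 (by enumerating all 60 distinct tours).
Excess = 56 − 48 = 8.

8 miles longer than the optimal tour.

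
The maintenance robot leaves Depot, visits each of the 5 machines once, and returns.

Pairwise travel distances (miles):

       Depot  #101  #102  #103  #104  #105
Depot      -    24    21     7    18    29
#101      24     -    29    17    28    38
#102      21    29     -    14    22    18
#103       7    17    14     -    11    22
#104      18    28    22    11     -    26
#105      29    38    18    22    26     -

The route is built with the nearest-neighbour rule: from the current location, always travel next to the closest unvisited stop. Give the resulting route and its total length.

From Depot: distances to unvisited — #103=7, #104=18, #102=21, #101=24, #105=29. Nearest is #103 (7).
From #103: distances to unvisited — #104=11, #102=14, #101=17, #105=22. Nearest is #104 (11).
From #104: distances to unvisited — #102=22, #105=26, #101=28. Nearest is #102 (22).
From #102: distances to unvisited — #105=18, #101=29. Nearest is #105 (18).
From #105: distances to unvisited — #101=38. Nearest is #101 (38).
Return #101→Depot: 24.
Total = 7 + 11 + 22 + 18 + 38 + 24 = 120.

Nearest-neighbour total = 120 miles; route Depot → #103 → #104 → #102 → #105 → #101 → Depot.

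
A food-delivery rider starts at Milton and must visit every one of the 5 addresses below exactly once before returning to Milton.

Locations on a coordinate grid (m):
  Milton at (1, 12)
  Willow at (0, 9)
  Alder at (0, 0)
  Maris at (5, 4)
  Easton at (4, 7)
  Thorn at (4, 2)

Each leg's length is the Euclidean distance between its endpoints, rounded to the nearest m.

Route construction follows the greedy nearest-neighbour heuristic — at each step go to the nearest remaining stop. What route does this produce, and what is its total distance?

From Milton: distances to unvisited — Willow=3, Easton=6, Maris=9, Thorn=10, Alder=12. Nearest is Willow (3).
From Willow: distances to unvisited — Easton=4, Maris=7, Thorn=8, Alder=9. Nearest is Easton (4).
From Easton: distances to unvisited — Maris=3, Thorn=5, Alder=8. Nearest is Maris (3).
From Maris: distances to unvisited — Thorn=2, Alder=6. Nearest is Thorn (2).
From Thorn: distances to unvisited — Alder=4. Nearest is Alder (4).
Return Alder→Milton: 12.
Total = 3 + 4 + 3 + 2 + 4 + 12 = 28.

Nearest-neighbour total = 28 m; route Milton → Willow → Easton → Maris → Thorn → Alder → Milton.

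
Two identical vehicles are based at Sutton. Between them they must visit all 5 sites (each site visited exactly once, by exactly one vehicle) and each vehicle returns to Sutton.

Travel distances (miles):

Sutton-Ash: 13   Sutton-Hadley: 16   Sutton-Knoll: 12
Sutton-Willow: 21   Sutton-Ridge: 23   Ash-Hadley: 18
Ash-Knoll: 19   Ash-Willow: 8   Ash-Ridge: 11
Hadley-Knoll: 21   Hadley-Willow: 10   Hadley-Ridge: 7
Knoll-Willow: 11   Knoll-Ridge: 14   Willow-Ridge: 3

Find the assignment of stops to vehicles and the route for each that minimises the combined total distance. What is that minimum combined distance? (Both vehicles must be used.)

71 miles — the smallest possible combined total.

There are 2^4 − 1 = 15 ways to divide the 5 stops into two non-empty groups. For each, the best each vehicle can do is its own shortest tour through its group:
  {Ash} + {Hadley, Knoll, Willow, Ridge}: 26 + 49 = 75
  {Hadley} + {Ash, Knoll, Willow, Ridge}: 32 + 50 = 82
  {Ash, Hadley} + {Knoll, Willow, Ridge}: 47 + 49 = 96
  {Knoll} + {Ash, Hadley, Willow, Ridge}: 24 + 47 = 71
  {Ash, Knoll} + {Hadley, Willow, Ridge}: 44 + 47 = 91
  {Hadley, Knoll} + {Ash, Willow, Ridge}: 49 + 47 = 96
  … (15 splits in total)
Best: vehicle 1 Sutton → Knoll → Sutton = 24; vehicle 2 Sutton → Ash → Willow → Ridge → Hadley → Sutton = 47; combined 71.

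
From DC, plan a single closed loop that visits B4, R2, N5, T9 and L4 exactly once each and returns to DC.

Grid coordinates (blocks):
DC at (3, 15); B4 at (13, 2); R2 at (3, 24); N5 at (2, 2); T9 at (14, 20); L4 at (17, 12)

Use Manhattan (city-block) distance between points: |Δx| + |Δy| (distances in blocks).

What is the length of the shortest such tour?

Minimum total distance: 74 blocks.

There are 60 distinct closed tours to check (reversals are equivalent).
DC - B4 - R2 - N5 - T9 - L4 - DC: 23+32+23+30+11+17 = 136
DC - B4 - R2 - N5 - L4 - T9 - DC: 23+32+23+25+11+16 = 130
DC - B4 - R2 - T9 - N5 - L4 - DC: 23+32+15+30+25+17 = 142
DC - B4 - R2 - T9 - L4 - N5 - DC: 23+32+15+11+25+14 = 120
DC - B4 - R2 - L4 - N5 - T9 - DC: 23+32+26+25+30+16 = 152
DC - B4 - R2 - L4 - T9 - N5 - DC: 23+32+26+11+30+14 = 136
DC - B4 - N5 - R2 - T9 - L4 - DC: 23+11+23+15+11+17 = 100
DC - B4 - N5 - R2 - L4 - T9 - DC: 23+11+23+26+11+16 = 110
DC - B4 - N5 - T9 - R2 - L4 - DC: 23+11+30+15+26+17 = 122
DC - B4 - N5 - T9 - L4 - R2 - DC: 23+11+30+11+26+9 = 110
DC - B4 - N5 - L4 - R2 - T9 - DC: 23+11+25+26+15+16 = 116
DC - B4 - N5 - L4 - T9 - R2 - DC: 23+11+25+11+15+9 = 94
DC - B4 - T9 - R2 - N5 - L4 - DC: 23+19+15+23+25+17 = 122
DC - B4 - T9 - R2 - L4 - N5 - DC: 23+19+15+26+25+14 = 122
… (46 more)
DC - R2 - T9 - L4 - B4 - N5 - DC: 9+15+11+14+11+14 = 74  ← best
The minimum is 74.
One optimal route: DC → R2 → T9 → L4 → B4 → N5 → DC (or its reverse).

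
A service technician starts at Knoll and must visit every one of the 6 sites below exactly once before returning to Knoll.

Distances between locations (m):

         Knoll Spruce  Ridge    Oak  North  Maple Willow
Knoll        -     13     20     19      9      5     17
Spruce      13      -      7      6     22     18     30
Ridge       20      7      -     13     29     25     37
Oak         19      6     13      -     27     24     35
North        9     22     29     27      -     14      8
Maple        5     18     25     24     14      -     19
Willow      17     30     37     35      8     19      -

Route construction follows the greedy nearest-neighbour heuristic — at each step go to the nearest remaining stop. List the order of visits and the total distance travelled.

Knoll → [Maple:5 / North:9 / Spruce:13 / Willow:17 / Oak:19 / Ridge:20] → Maple (5)
Maple → [North:14 / Spruce:18 / Willow:19 / Oak:24 / Ridge:25] → North (14)
North → [Willow:8 / Spruce:22 / Oak:27 / Ridge:29] → Willow (8)
Willow → [Spruce:30 / Oak:35 / Ridge:37] → Spruce (30)
Spruce → [Oak:6 / Ridge:7] → Oak (6)
Oak → [Ridge:13] → Ridge (13)
Return Ridge→Knoll: 20.
Total = 5 + 14 + 8 + 30 + 6 + 13 + 20 = 96.

Nearest-neighbour total = 96 m; route Knoll → Maple → North → Willow → Spruce → Oak → Ridge → Knoll.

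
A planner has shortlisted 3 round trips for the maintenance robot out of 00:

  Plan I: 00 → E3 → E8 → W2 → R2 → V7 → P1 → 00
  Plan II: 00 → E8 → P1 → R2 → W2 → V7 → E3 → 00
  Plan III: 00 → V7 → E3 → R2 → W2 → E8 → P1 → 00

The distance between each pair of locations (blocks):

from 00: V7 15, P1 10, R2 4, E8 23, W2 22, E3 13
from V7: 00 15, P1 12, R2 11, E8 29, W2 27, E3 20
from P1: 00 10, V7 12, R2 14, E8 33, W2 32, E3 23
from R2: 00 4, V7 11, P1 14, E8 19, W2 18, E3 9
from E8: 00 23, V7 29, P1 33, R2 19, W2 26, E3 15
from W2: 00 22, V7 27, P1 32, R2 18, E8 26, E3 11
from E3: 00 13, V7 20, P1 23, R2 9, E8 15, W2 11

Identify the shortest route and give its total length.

Shortest is Plan I, total 105 blocks.

Plan I: 13 + 15 + 26 + 18 + 11 + 12 + 10 = 105
Plan II: 23 + 33 + 14 + 18 + 27 + 20 + 13 = 148
Plan III: 15 + 20 + 9 + 18 + 26 + 33 + 10 = 131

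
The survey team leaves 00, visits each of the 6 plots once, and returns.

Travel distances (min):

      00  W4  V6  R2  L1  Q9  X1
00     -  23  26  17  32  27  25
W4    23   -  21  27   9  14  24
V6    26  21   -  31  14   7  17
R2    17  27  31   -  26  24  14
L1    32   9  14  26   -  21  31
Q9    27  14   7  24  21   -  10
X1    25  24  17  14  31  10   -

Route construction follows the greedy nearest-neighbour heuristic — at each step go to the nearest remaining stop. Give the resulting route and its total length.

Nearest-neighbour total = 94 min; route 00 → R2 → X1 → Q9 → V6 → L1 → W4 → 00.

00 → [R2:17 / W4:23 / X1:25 / V6:26 / Q9:27 / L1:32] → R2 (17)
R2 → [X1:14 / Q9:24 / L1:26 / W4:27 / V6:31] → X1 (14)
X1 → [Q9:10 / V6:17 / W4:24 / L1:31] → Q9 (10)
Q9 → [V6:7 / W4:14 / L1:21] → V6 (7)
V6 → [L1:14 / W4:21] → L1 (14)
L1 → [W4:9] → W4 (9)
Return W4→00: 23.
Total = 17 + 14 + 10 + 7 + 14 + 9 + 23 = 94.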